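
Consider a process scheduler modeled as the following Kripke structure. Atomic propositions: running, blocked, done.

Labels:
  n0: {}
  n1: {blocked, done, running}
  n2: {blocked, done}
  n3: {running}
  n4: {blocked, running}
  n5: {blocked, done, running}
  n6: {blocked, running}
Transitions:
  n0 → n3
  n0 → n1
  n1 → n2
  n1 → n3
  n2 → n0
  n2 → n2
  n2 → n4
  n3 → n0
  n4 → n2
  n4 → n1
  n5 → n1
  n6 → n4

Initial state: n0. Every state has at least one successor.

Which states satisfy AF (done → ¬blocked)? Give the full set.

States satisfying done → ¬blocked: {n0, n3, n4, n6}.
States satisfying AF (done → ¬blocked): {n0, n3, n4, n6}.

{n0, n3, n4, n6}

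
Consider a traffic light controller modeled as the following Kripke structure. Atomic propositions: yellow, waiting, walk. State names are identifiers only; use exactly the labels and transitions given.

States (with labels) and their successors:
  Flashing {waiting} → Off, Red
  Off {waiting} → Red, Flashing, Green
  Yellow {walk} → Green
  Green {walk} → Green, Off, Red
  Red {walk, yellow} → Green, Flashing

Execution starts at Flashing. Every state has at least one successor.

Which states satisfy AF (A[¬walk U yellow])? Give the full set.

{Red}

States satisfying A[¬walk U yellow]: {Red}.
States satisfying AF (A[¬walk U yellow]): {Red}.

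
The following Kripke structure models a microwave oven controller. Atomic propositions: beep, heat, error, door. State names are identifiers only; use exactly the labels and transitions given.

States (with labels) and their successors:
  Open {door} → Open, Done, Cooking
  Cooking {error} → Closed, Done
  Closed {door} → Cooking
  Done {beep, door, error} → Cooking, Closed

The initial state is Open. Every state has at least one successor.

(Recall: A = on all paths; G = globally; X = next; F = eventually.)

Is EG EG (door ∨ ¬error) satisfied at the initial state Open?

Satisfied

States satisfying EG (door ∨ ¬error): {Open}.
States satisfying EG EG (door ∨ ¬error): {Open}.
Open ∈ Sat(EG EG (door ∨ ¬error)).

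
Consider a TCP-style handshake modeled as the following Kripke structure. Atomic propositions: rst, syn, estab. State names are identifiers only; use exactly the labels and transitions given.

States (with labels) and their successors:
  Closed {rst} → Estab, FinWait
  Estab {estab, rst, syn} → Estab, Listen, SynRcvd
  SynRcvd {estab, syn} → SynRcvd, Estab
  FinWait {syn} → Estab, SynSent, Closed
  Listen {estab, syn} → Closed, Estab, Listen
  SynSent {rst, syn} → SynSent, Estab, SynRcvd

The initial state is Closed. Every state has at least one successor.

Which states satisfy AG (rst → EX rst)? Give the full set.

{Closed, Estab, SynRcvd, FinWait, Listen, SynSent}

States satisfying rst → EX rst: {Closed, Estab, SynRcvd, FinWait, Listen, SynSent}.
States satisfying AG (rst → EX rst): {Closed, Estab, SynRcvd, FinWait, Listen, SynSent}.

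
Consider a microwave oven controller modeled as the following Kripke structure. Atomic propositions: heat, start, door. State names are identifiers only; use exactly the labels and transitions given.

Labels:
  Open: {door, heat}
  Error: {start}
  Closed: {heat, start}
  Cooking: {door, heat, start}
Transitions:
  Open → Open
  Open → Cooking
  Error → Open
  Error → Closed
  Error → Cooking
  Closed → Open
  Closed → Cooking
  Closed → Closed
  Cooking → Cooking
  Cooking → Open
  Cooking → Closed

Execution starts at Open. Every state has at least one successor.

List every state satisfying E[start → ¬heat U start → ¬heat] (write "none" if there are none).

{Open, Error}

States satisfying start → ¬heat: {Open, Error}.
States satisfying E[start → ¬heat U start → ¬heat]: {Open, Error}.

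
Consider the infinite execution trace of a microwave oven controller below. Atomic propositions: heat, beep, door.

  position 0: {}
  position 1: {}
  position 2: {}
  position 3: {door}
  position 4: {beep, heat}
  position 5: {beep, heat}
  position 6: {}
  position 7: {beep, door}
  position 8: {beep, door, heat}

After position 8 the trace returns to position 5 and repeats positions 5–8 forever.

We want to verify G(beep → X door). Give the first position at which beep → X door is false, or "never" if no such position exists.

4

Check beep → X door at each position in order: 0 ✓, 1 ✓, 2 ✓, 3 ✓.
At position 4 the labels are {beep, heat} and the next position 5 has {beep, heat}, so beep → X door is false there. This is the first violation.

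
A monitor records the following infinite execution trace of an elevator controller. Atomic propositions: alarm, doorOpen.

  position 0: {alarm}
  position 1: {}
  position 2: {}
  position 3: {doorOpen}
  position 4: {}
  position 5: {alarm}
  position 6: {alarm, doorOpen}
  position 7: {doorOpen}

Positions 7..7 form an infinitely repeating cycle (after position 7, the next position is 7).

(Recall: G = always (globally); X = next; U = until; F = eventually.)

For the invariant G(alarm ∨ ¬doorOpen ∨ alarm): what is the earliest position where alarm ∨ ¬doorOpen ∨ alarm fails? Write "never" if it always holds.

3

Check alarm ∨ ¬doorOpen ∨ alarm at each position in order: 0 ✓, 1 ✓, 2 ✓.
At position 3 the labels are {doorOpen}, so alarm ∨ ¬doorOpen ∨ alarm is false there. This is the first violation.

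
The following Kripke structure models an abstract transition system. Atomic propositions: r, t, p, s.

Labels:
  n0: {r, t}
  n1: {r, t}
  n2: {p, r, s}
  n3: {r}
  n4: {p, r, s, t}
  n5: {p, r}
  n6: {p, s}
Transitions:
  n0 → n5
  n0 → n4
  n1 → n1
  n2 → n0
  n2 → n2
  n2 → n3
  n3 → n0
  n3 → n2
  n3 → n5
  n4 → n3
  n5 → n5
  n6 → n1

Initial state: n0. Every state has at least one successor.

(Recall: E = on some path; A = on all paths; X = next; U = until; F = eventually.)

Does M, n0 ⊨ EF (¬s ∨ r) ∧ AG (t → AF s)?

States satisfying ¬s ∨ r: {n0, n1, n2, n3, n4, n5}.
States satisfying EF (¬s ∨ r): {n0, n1, n2, n3, n4, n5, n6}.
States satisfying t → AF s: {n2, n3, n4, n5, n6}.
States satisfying AG (t → AF s): {n5}.
States satisfying EF (¬s ∨ r) ∧ AG (t → AF s): {n5}.
n0 ∉ Sat(EF (¬s ∨ r) ∧ AG (t → AF s)).

Violated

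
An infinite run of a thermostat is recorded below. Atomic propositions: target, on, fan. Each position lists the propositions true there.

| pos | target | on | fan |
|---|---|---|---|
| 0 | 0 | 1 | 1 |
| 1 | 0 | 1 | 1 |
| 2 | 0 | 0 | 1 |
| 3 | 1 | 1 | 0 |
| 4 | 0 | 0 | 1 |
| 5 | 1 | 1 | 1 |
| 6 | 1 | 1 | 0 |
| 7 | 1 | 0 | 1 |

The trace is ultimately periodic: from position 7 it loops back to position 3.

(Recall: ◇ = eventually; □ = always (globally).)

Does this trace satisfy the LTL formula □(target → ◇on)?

Holds

target → ◇on holds at every position 0..7, and those are all positions ever visited, so □(target → ◇on) holds.
Positions where target holds: 3, 5, 6, 7.
Check ◇on at each: 3→ok, 5→ok, 6→ok, 7→ok.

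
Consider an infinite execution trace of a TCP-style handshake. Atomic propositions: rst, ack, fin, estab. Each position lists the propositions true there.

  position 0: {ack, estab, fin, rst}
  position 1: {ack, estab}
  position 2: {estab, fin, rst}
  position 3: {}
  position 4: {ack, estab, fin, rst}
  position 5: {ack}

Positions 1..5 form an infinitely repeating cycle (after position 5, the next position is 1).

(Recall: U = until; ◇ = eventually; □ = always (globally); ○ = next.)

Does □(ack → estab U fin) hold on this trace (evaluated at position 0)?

ack → estab U fin must hold at every position from 0 onward. It fails at position 5, so □(ack → estab U fin) is false.
Positions where ack holds: 0, 1, 4, 5.
Check estab U fin at each: 0→ok, 1→ok, 4→ok, 5→fails.

Violated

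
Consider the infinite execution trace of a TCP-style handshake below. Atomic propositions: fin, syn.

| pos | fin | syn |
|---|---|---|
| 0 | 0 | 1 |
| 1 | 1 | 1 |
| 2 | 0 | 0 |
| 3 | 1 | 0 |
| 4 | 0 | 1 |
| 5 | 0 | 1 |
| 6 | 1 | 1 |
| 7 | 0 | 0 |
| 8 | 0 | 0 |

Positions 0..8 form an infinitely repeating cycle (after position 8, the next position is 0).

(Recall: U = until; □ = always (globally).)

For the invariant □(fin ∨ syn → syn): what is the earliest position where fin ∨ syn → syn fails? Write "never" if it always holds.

3

Check fin ∨ syn → syn at each position in order: 0 ✓, 1 ✓, 2 ✓.
At position 3 the labels are {fin}, so fin ∨ syn → syn is false there. This is the first violation.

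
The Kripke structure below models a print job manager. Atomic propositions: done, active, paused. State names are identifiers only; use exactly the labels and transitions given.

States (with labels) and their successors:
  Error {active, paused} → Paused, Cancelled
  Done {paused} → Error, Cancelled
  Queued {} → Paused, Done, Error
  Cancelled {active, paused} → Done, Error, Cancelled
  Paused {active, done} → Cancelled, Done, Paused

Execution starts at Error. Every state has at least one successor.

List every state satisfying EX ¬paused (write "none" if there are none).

{Error, Queued, Paused}

States satisfying ¬paused: {Queued, Paused}.
States satisfying EX ¬paused: {Error, Queued, Paused}.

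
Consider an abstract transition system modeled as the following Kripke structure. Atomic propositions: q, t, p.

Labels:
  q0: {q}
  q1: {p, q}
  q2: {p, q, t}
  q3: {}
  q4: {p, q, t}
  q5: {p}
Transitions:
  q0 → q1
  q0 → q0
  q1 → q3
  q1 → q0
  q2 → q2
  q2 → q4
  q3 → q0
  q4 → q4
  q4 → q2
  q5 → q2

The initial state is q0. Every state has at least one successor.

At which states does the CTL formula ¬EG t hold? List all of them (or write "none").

{q0, q1, q3, q5}

States satisfying t: {q2, q4}.
States satisfying EG t: {q2, q4}.
States satisfying ¬EG t: {q0, q1, q3, q5}.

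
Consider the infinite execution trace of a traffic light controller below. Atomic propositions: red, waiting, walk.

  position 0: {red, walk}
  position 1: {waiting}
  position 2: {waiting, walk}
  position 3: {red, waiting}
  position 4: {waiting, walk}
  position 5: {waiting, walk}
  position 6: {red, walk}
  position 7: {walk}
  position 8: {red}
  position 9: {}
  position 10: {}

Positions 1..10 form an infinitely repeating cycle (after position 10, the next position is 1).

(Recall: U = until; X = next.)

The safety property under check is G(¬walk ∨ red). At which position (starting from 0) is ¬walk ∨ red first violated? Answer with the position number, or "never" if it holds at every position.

2

Check ¬walk ∨ red at each position in order: 0 ✓, 1 ✓.
At position 2 the labels are {waiting, walk}, so ¬walk ∨ red is false there. This is the first violation.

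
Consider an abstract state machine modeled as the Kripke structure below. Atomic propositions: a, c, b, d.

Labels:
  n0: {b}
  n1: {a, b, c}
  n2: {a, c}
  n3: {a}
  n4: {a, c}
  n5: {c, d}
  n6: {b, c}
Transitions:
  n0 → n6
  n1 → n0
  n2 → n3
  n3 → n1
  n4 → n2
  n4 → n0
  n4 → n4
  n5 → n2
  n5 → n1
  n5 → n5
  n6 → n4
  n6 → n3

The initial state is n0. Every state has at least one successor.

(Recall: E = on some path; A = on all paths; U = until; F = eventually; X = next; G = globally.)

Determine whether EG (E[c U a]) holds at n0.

Violated

States satisfying E[c U a]: {n1, n2, n3, n4, n5, n6}.
States satisfying EG (E[c U a]): {n4, n5, n6}.
No suitable path/successor from n0 witnesses the formula.
n0 ∉ Sat(EG (E[c U a])).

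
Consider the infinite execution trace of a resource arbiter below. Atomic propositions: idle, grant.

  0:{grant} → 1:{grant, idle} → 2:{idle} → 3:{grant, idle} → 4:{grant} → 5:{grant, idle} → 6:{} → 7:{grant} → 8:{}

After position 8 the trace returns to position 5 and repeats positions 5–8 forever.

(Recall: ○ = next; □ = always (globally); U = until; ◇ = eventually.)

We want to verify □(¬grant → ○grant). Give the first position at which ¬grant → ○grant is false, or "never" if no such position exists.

never

¬grant → ○grant holds at every position 0..8, and those are all the positions the trace ever visits, so the invariant □(¬grant → ○grant) is never violated.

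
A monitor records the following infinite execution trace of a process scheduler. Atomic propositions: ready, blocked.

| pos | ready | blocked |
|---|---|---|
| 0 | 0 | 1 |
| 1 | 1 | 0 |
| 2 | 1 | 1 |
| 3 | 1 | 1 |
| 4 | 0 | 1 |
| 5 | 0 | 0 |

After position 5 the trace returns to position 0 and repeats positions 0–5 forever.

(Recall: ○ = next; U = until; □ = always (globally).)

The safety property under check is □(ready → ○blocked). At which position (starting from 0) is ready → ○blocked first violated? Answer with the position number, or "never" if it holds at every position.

ready → ○blocked holds at every position 0..5, and those are all the positions the trace ever visits, so the invariant □(ready → ○blocked) is never violated.

never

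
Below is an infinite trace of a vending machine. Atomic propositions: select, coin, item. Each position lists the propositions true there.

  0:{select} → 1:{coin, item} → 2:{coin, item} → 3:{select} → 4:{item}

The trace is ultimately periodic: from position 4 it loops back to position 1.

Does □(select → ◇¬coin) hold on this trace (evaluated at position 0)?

select → ◇¬coin holds at every position 0..4, and those are all positions ever visited, so □(select → ◇¬coin) holds.
Positions where select holds: 0, 3.
Check ◇¬coin at each: 0→ok, 3→ok.

Satisfied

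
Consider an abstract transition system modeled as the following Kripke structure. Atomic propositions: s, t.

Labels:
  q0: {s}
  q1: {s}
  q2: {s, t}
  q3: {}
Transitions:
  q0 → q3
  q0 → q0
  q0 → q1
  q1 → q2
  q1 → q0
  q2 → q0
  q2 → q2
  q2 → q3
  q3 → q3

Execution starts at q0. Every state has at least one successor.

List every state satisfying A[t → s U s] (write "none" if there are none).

{q0, q1, q2}

States satisfying t → s: {q0, q1, q2, q3}.
States satisfying s: {q0, q1, q2}.
States satisfying A[t → s U s]: {q0, q1, q2}.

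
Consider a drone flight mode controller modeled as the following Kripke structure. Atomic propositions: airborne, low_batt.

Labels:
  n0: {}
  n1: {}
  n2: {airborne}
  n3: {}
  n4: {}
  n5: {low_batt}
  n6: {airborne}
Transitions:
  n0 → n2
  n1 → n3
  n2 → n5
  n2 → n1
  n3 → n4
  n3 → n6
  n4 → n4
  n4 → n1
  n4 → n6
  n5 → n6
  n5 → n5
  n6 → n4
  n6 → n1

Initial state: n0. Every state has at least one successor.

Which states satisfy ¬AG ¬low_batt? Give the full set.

{n0, n2, n5}

States satisfying ¬low_batt: {n0, n1, n2, n3, n4, n6}.
States satisfying AG ¬low_batt: {n1, n3, n4, n6}.
States satisfying ¬AG ¬low_batt: {n0, n2, n5}.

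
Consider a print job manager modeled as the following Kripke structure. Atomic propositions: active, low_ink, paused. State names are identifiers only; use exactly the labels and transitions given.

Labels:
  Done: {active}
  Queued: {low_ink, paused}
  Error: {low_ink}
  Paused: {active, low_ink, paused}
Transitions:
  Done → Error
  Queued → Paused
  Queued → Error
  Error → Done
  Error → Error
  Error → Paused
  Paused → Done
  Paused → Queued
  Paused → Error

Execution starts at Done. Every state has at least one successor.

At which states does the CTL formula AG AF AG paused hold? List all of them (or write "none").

States satisfying AF AG paused: ∅.
States satisfying AG AF AG paused: ∅.

none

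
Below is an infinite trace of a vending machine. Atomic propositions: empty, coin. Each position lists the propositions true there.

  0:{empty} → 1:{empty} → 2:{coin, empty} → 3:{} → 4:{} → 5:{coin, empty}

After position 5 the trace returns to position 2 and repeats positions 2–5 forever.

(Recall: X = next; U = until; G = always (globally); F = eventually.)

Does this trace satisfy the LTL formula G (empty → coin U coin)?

Violated

empty → coin U coin must hold at every position from 0 onward. It fails at position 0, so G (empty → coin U coin) is false.
Positions where empty holds: 0, 1, 2, 5.
Check coin U coin at each: 0→fails, 1→fails, 2→ok, 5→ok.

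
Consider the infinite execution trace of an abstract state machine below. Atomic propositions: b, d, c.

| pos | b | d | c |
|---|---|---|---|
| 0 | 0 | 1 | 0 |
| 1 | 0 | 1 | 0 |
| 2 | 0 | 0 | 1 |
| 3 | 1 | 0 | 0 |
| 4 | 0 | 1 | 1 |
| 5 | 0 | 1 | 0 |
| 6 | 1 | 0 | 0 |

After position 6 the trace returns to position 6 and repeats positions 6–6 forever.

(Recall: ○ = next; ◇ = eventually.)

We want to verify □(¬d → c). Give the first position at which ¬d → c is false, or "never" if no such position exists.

3

Check ¬d → c at each position in order: 0 ✓, 1 ✓, 2 ✓.
At position 3 the labels are {b}, so ¬d → c is false there. This is the first violation.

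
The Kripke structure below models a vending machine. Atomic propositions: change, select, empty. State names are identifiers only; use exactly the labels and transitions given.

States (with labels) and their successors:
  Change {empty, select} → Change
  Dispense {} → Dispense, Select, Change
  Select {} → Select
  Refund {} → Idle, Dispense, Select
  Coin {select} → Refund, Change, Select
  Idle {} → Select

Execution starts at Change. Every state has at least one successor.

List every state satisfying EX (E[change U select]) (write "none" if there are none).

States satisfying E[change U select]: {Change, Coin}.
States satisfying EX (E[change U select]): {Change, Dispense, Coin}.

{Change, Dispense, Coin}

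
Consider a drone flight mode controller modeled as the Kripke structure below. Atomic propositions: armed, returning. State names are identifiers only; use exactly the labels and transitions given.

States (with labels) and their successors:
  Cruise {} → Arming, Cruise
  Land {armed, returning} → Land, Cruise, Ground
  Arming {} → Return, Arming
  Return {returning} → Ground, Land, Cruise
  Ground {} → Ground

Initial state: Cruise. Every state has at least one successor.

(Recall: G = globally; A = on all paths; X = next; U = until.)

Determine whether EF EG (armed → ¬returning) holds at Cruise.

States satisfying EG (armed → ¬returning): {Cruise, Arming, Return, Ground}.
States satisfying EF EG (armed → ¬returning): {Cruise, Land, Arming, Return, Ground}.
Some path from Cruise reaches a state where EG (armed → ¬returning) holds.
Cruise ∈ Sat(EF EG (armed → ¬returning)).

Satisfied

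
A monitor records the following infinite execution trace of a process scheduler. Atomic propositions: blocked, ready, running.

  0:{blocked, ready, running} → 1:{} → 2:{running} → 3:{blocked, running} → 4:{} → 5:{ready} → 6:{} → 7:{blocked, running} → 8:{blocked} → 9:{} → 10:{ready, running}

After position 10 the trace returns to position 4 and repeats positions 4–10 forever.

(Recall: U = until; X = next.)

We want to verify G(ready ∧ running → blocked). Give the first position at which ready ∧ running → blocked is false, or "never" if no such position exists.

Check ready ∧ running → blocked at each position in order: 0 ✓, 1 ✓, 2 ✓, 3 ✓, 4 ✓, 5 ✓, 6 ✓, 7 ✓, 8 ✓, 9 ✓.
At position 10 the labels are {ready, running}, so ready ∧ running → blocked is false there. This is the first violation.

10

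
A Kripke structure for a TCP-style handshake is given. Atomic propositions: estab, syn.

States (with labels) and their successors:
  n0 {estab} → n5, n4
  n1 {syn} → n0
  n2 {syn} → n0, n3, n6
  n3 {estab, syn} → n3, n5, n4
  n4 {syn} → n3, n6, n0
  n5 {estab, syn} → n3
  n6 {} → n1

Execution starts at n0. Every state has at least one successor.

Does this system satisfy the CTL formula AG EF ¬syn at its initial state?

Yes

States satisfying EF ¬syn: {n0, n1, n2, n3, n4, n5, n6}.
States satisfying AG EF ¬syn: {n0, n1, n2, n3, n4, n5, n6}.
Every state reachable from n0 satisfies EF ¬syn.
n0 ∈ Sat(AG EF ¬syn).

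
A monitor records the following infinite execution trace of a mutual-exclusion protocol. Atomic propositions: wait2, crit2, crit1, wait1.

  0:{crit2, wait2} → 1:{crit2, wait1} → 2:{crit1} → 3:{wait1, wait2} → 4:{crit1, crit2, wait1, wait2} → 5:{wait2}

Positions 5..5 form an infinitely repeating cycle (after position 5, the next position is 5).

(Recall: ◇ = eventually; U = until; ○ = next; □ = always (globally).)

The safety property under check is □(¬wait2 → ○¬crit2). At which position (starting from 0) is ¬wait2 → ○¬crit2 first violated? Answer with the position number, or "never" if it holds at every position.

never

¬wait2 → ○¬crit2 holds at every position 0..5, and those are all the positions the trace ever visits, so the invariant □(¬wait2 → ○¬crit2) is never violated.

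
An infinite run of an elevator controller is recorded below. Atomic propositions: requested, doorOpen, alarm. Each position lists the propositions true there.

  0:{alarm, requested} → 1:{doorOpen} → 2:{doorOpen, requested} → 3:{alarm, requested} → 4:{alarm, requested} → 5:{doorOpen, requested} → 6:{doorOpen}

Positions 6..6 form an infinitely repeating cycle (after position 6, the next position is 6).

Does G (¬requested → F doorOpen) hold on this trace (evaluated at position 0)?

¬requested → F doorOpen holds at every position 0..6, and those are all positions ever visited, so G (¬requested → F doorOpen) holds.
Positions where ¬requested holds: 1, 6.
Check F doorOpen at each: 1→ok, 6→ok.

Yes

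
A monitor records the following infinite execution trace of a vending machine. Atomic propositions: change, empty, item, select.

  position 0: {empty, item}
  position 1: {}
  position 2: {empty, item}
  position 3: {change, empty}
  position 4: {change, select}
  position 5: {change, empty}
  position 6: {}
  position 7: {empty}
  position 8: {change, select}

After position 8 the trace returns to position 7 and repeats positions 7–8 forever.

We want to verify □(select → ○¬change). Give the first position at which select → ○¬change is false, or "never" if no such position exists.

4

Check select → ○¬change at each position in order: 0 ✓, 1 ✓, 2 ✓, 3 ✓.
At position 4 the labels are {change, select} and the next position 5 has {change, empty}, so select → ○¬change is false there. This is the first violation.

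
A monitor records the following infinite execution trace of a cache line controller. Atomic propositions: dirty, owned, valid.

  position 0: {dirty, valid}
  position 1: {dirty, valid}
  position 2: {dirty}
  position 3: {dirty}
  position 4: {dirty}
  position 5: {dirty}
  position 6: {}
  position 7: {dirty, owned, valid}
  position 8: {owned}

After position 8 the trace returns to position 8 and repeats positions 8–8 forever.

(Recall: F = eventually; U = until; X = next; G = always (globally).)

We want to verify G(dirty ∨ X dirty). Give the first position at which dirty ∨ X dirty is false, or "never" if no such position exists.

8

Check dirty ∨ X dirty at each position in order: 0 ✓, 1 ✓, 2 ✓, 3 ✓, 4 ✓, 5 ✓, 6 ✓, 7 ✓.
At position 8 the labels are {owned} and the next position 8 has {owned}, so dirty ∨ X dirty is false there. This is the first violation.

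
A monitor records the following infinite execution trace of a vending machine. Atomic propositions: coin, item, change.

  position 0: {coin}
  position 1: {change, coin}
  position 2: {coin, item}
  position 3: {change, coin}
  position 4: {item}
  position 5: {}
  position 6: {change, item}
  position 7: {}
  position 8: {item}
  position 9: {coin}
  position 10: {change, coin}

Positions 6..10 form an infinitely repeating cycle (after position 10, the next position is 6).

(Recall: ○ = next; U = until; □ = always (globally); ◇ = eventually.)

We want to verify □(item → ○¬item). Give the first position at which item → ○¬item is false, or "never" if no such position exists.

never

item → ○¬item holds at every position 0..10, and those are all the positions the trace ever visits, so the invariant □(item → ○¬item) is never violated.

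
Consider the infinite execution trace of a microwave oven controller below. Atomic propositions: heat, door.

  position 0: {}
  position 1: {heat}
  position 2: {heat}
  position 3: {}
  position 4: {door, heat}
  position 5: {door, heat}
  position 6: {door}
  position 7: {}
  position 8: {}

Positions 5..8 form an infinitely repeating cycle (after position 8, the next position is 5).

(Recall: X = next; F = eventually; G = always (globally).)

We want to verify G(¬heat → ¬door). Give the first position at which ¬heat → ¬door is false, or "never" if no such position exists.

Check ¬heat → ¬door at each position in order: 0 ✓, 1 ✓, 2 ✓, 3 ✓, 4 ✓, 5 ✓.
At position 6 the labels are {door}, so ¬heat → ¬door is false there. This is the first violation.

6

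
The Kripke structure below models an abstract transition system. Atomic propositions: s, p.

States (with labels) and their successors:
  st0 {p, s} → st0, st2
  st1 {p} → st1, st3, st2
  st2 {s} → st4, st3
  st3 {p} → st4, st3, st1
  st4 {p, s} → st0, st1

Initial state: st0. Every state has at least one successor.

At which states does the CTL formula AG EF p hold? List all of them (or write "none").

States satisfying EF p: {st0, st1, st2, st3, st4}.
States satisfying AG EF p: {st0, st1, st2, st3, st4}.

{st0, st1, st2, st3, st4}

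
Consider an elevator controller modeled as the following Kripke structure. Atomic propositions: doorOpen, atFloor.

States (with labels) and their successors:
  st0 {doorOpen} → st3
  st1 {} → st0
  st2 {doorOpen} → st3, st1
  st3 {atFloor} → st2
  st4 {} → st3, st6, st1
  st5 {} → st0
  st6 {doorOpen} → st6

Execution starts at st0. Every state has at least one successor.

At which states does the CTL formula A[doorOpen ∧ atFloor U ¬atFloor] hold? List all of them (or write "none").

{st0, st1, st2, st4, st5, st6}

States satisfying doorOpen ∧ atFloor: ∅.
States satisfying ¬atFloor: {st0, st1, st2, st4, st5, st6}.
States satisfying A[doorOpen ∧ atFloor U ¬atFloor]: {st0, st1, st2, st4, st5, st6}.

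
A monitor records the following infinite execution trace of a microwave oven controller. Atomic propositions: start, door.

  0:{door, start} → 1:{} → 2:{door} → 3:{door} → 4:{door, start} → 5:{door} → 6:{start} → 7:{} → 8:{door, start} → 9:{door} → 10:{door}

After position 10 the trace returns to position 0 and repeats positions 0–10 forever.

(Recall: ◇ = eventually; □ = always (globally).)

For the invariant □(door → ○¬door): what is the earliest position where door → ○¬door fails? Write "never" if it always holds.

Check door → ○¬door at each position in order: 0 ✓, 1 ✓.
At position 2 the labels are {door} and the next position 3 has {door}, so door → ○¬door is false there. This is the first violation.

2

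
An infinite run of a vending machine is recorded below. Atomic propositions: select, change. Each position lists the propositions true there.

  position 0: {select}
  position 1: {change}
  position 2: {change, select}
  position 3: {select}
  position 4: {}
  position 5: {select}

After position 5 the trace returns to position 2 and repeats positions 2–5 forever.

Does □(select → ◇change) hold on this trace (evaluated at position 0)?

select → ◇change holds at every position 0..5, and those are all positions ever visited, so □(select → ◇change) holds.
Positions where select holds: 0, 2, 3, 5.
Check ◇change at each: 0→ok, 2→ok, 3→ok, 5→ok.

Holds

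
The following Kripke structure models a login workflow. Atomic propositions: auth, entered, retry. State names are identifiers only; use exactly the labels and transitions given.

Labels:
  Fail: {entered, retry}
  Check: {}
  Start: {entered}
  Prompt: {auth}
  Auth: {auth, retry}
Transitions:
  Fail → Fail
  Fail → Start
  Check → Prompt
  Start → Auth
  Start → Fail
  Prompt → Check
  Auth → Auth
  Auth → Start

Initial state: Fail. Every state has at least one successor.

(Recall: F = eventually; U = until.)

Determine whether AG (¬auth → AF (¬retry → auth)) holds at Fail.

States satisfying ¬auth → AF (¬retry → auth): {Fail, Check, Start, Prompt, Auth}.
States satisfying AG (¬auth → AF (¬retry → auth)): {Fail, Check, Start, Prompt, Auth}.
Every state reachable from Fail satisfies ¬auth → AF (¬retry → auth).
Fail ∈ Sat(AG (¬auth → AF (¬retry → auth))).

Holds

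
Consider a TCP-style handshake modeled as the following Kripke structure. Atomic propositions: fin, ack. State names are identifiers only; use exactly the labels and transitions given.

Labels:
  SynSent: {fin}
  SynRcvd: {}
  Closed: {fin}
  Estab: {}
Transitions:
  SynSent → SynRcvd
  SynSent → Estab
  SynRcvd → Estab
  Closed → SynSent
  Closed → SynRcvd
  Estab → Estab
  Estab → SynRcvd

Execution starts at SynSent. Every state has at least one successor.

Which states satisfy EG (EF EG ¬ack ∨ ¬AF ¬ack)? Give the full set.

{SynSent, SynRcvd, Closed, Estab}

States satisfying EF EG ¬ack ∨ ¬AF ¬ack: {SynSent, SynRcvd, Closed, Estab}.
States satisfying EG (EF EG ¬ack ∨ ¬AF ¬ack): {SynSent, SynRcvd, Closed, Estab}.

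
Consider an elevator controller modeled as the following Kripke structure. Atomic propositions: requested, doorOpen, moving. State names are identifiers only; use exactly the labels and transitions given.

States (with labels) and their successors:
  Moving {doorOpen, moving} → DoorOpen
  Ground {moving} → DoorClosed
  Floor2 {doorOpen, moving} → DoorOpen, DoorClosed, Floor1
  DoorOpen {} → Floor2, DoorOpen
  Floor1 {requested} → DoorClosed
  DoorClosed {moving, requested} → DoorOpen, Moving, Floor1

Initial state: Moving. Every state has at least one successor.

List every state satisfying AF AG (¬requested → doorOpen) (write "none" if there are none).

none

States satisfying AG (¬requested → doorOpen): ∅.
States satisfying AF AG (¬requested → doorOpen): ∅.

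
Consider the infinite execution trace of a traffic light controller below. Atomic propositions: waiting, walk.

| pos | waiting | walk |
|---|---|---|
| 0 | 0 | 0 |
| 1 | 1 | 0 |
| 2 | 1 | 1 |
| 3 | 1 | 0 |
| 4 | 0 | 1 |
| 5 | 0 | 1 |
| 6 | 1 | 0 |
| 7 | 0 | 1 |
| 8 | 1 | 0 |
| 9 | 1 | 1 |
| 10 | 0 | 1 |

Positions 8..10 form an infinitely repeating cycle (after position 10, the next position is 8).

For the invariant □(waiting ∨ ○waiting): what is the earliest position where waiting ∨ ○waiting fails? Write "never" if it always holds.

Check waiting ∨ ○waiting at each position in order: 0 ✓, 1 ✓, 2 ✓, 3 ✓.
At position 4 the labels are {walk} and the next position 5 has {walk}, so waiting ∨ ○waiting is false there. This is the first violation.

4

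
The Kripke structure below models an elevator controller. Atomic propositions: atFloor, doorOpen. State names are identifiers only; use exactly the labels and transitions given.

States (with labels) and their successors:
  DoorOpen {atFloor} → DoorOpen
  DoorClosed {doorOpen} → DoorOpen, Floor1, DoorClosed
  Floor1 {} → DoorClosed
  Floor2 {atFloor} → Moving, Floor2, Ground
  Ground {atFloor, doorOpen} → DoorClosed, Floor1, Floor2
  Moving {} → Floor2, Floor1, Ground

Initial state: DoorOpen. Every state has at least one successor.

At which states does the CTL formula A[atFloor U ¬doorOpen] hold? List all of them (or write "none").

{DoorOpen, Floor1, Floor2, Moving}

States satisfying atFloor: {DoorOpen, Floor2, Ground}.
States satisfying ¬doorOpen: {DoorOpen, Floor1, Floor2, Moving}.
States satisfying A[atFloor U ¬doorOpen]: {DoorOpen, Floor1, Floor2, Moving}.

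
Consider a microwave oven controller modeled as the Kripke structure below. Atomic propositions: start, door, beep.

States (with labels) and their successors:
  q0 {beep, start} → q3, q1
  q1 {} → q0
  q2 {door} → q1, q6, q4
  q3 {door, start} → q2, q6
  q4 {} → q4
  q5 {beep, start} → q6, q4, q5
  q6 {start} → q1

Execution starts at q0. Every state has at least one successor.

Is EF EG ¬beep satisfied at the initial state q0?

States satisfying EG ¬beep: {q2, q3, q4}.
States satisfying EF EG ¬beep: {q0, q1, q2, q3, q4, q5, q6}.
Some path from q0 reaches a state where EG ¬beep holds.
q0 ∈ Sat(EF EG ¬beep).

Holds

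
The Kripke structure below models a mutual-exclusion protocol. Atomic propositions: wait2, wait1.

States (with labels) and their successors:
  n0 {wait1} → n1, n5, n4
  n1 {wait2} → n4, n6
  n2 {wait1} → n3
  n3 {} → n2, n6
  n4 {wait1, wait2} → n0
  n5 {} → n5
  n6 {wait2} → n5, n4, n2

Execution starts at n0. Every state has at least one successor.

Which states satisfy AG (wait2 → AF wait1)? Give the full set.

{n5}

States satisfying wait2 → AF wait1: {n0, n2, n3, n4, n5}.
States satisfying AG (wait2 → AF wait1): {n5}.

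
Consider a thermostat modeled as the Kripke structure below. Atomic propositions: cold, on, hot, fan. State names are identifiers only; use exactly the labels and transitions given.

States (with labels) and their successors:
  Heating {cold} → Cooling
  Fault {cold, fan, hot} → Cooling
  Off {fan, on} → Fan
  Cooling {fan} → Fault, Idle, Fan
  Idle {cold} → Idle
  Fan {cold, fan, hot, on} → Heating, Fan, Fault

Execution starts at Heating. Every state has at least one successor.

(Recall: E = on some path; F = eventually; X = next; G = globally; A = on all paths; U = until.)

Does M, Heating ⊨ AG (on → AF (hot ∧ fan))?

States satisfying on → AF (hot ∧ fan): {Heating, Fault, Off, Cooling, Idle, Fan}.
States satisfying AG (on → AF (hot ∧ fan)): {Heating, Fault, Off, Cooling, Idle, Fan}.
Every state reachable from Heating satisfies on → AF (hot ∧ fan).
Heating ∈ Sat(AG (on → AF (hot ∧ fan))).

Satisfied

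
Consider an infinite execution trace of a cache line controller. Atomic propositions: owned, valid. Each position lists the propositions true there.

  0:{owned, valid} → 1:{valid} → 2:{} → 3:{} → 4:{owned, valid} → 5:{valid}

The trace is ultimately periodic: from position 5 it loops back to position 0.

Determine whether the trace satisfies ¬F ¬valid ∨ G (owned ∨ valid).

owned ∨ valid must hold at every position from 0 onward. It fails at position 2, so G (owned ∨ valid) is false.
At position 0: ¬F ¬valid is false; G (owned ∨ valid) is false; so ¬F ¬valid ∨ G (owned ∨ valid) is false.

No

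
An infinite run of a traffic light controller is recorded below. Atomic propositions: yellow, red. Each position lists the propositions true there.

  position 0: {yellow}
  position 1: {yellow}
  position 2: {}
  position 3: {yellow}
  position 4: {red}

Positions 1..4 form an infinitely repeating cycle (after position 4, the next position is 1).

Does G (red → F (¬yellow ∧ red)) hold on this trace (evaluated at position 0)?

Satisfied

red → F (¬yellow ∧ red) holds at every position 0..4, and those are all positions ever visited, so G (red → F (¬yellow ∧ red)) holds.
Positions where red holds: 4.
Check F (¬yellow ∧ red) at each: 4→ok.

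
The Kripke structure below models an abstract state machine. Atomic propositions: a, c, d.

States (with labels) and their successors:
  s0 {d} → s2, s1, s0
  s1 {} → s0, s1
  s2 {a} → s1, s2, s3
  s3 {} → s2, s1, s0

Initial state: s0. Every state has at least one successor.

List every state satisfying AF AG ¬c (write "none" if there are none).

{s0, s1, s2, s3}

States satisfying AG ¬c: {s0, s1, s2, s3}.
States satisfying AF AG ¬c: {s0, s1, s2, s3}.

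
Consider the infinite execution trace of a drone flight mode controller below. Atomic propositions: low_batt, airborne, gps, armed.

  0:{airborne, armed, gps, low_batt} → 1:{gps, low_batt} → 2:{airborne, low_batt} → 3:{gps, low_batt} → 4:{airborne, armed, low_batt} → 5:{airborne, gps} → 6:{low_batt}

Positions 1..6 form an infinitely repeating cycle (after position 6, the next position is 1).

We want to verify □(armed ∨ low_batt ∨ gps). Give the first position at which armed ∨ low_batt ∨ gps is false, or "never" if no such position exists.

never

armed ∨ low_batt ∨ gps holds at every position 0..6, and those are all the positions the trace ever visits, so the invariant □(armed ∨ low_batt ∨ gps) is never violated.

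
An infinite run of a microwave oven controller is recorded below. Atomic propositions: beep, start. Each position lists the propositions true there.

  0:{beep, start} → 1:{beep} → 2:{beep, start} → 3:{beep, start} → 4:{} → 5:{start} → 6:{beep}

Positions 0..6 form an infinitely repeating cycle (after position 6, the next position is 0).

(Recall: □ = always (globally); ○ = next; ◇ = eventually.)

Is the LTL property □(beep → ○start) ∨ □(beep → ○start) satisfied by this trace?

Violated

beep → ○start must hold at every position from 0 onward. It fails at position 0, so □(beep → ○start) is false.
Positions where beep holds: 0, 1, 2, 3, 6.
Check ○start at each: 0→fails, 1→ok, 2→ok, 3→fails, 6→ok.
beep → ○start must hold at every position from 0 onward. It fails at position 0, so □(beep → ○start) is false.
Positions where beep holds: 0, 1, 2, 3, 6.
Check ○start at each: 0→fails, 1→ok, 2→ok, 3→fails, 6→ok.
At position 0: □(beep → ○start) is false; □(beep → ○start) is false; so □(beep → ○start) ∨ □(beep → ○start) is false.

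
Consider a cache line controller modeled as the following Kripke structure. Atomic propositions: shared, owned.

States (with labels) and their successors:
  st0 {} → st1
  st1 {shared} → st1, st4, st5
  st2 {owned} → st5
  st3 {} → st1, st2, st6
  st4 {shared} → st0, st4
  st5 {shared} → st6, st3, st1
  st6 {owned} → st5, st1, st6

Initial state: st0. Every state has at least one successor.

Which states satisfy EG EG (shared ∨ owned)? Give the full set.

States satisfying EG (shared ∨ owned): {st1, st2, st4, st5, st6}.
States satisfying EG EG (shared ∨ owned): {st1, st2, st4, st5, st6}.

{st1, st2, st4, st5, st6}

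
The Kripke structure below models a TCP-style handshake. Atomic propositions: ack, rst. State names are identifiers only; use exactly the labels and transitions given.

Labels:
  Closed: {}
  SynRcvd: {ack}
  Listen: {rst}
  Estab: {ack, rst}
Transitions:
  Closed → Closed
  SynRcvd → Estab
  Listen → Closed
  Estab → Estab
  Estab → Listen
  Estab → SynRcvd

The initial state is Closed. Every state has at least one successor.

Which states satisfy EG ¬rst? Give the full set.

{Closed}

States satisfying ¬rst: {Closed, SynRcvd}.
States satisfying EG ¬rst: {Closed}.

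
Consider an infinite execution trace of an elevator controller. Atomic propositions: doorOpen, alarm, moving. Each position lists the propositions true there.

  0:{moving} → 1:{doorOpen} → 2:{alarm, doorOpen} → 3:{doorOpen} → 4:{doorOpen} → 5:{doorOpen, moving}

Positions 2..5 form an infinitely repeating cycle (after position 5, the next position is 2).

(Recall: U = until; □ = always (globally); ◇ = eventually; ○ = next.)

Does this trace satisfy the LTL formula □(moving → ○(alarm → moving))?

moving → ○(alarm → moving) must hold at every position from 0 onward. It fails at position 5, so □(moving → ○(alarm → moving)) is false.
Positions where moving holds: 0, 5.
Check ○(alarm → moving) at each: 0→ok, 5→fails.

No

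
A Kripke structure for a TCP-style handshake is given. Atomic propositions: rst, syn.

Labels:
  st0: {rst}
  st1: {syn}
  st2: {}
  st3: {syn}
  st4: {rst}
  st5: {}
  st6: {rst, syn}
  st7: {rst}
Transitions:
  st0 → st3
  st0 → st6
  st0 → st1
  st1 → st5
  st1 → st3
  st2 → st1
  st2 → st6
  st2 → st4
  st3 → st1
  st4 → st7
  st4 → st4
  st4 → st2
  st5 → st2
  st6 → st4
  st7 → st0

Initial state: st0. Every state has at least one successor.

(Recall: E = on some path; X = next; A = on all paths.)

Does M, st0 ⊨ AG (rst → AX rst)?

States satisfying rst → AX rst: {st1, st2, st3, st5, st6, st7}.
States satisfying AG (rst → AX rst): ∅.
st0 is reachable from st0 and violates rst → AX rst, so AG fails at st0.
st0 ∉ Sat(AG (rst → AX rst)).

No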